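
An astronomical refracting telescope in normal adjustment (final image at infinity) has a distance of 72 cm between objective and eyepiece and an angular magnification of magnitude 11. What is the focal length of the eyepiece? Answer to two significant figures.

6.0 cm

In normal adjustment the tube length equals f_obj + f_eye and |M| = f_obj/f_eye.
So f_obj = 11 f_eye and 11 f_eye + f_eye = 72 cm, giving f_eye = 72/12 = 6.000 cm and f_obj = 66.000 cm.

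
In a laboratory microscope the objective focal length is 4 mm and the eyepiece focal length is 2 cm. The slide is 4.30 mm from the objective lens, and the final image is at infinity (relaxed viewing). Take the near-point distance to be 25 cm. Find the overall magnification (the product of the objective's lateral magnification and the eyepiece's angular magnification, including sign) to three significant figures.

-167

Convert to cm: f_obj = 4 mm = 0.4 cm; d_o = 4.30 mm = 0.43 cm.
Objective: 1/d_i = 1/f_obj - 1/d_o = 1/0.4 - 1/0.43 = 0.17442 cm^-1, so d_i = 5.733 cm.
m_obj = -d_i/d_o = -5.733/0.43 = -13.333.
Eyepiece angular magnification (image at infinity): M_eye = D/f_e = 25/2 = 12.500.
Overall M = m_obj x M_eye = (-13.333)(12.500) = -166.67.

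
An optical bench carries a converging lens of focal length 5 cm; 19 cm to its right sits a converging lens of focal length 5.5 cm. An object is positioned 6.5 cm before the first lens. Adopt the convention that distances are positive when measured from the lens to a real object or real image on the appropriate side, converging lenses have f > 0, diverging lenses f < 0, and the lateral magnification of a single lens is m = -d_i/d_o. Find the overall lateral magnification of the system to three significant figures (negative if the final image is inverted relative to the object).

Lens 1: 1/d_i1 = 1/f_1 - 1/d_o1 = 1/5 - 1/6.5 = 0.04615 cm^-1, so d_i1 = 21.667 cm.
m_1 = -(21.667)/6.5 = -3.3333.
This image would form 21.667 cm past lens 1, i.e. 2.667 cm beyond lens 2, so it is a virtual object for lens 2: d_o2 = 19 - 21.667 = -2.667 cm.
Lens 2: 1/d_i2 = 1/f_2 - 1/d_o2 = 1/5.5 - 1/(-2.667) = 0.55682 cm^-1, so d_i2 = 1.796 cm.
m_2 = -(1.796)/(-2.667) = 0.6735.
The system's lateral magnification is m_1 m_2 = (-3.3333)(0.6735) = -2.2449.

-2.24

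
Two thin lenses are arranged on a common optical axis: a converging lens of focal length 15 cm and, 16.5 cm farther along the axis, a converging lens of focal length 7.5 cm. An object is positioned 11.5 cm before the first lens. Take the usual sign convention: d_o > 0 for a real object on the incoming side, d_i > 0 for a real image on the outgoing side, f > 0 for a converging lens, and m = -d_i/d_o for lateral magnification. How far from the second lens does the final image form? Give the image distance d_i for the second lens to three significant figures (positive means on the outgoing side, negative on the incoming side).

8.47 cm

First lens: d_i1 = 1/(1/15 - 1/11.5) = -49.286 cm.
With d_i1 < 0 the first image is virtual and lies on the object side; the object distance for lens 2 is d_o2 = 16.5 - (-49.286) = 65.786 cm.
Second lens: d_i2 = 1/(1/7.5 - 1/(65.786)) = 8.465 cm.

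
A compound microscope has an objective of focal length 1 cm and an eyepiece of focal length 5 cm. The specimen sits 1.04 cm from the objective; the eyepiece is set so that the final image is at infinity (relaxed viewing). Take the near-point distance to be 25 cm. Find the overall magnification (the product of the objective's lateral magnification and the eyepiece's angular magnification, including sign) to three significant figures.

Objective: 1/d_i = 1/f_obj - 1/d_o = 1/1 - 1/1.04 = 0.03846 cm^-1, so d_i = 26.000 cm.
m_obj = -d_i/d_o = -26.000/1.04 = -25.000.
Eyepiece angular magnification (image at infinity): M_eye = D/f_e = 25/5 = 5.000.
Overall M = m_obj x M_eye = (-25.000)(5.000) = -125.00.

-125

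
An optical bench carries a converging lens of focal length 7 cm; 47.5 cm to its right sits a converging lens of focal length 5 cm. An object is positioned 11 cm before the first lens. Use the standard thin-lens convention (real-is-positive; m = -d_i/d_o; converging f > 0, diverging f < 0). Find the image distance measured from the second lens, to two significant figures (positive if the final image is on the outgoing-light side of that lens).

6.1 cm

First lens: d_i1 = 1/(1/7 - 1/11) = 19.250 cm.
That image sits 28.250 cm in front of the second lens, so d_o2 = 28.250 cm.
Second lens: d_i2 = 1/(1/5 - 1/(28.250)) = 6.075 cm.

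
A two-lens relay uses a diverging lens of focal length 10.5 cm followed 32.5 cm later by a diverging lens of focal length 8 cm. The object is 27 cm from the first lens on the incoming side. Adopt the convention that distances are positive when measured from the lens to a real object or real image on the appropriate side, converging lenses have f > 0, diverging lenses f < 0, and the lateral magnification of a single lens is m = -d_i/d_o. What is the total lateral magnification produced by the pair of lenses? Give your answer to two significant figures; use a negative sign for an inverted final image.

0.047

Lens 1: 1/d_i1 = 1/f_1 - 1/d_o1 = 1/(-10.5) - 1/27 = -0.13228 cm^-1, so d_i1 = -7.560 cm.
m_1 = -(-7.560)/27 = 0.2800.
With d_i1 < 0 the first image is virtual and lies on the object side; the object distance for lens 2 is d_o2 = 32.5 - (-7.560) = 40.060 cm.
Lens 2: 1/d_i2 = 1/f_2 - 1/d_o2 = 1/(-8) - 1/(40.060) = -0.14996 cm^-1, so d_i2 = -6.668 cm.
m_2 = -(-6.668)/(40.060) = 0.1665.
Total m = m_1 x m_2 = (0.2800)(0.1665) = 0.0466.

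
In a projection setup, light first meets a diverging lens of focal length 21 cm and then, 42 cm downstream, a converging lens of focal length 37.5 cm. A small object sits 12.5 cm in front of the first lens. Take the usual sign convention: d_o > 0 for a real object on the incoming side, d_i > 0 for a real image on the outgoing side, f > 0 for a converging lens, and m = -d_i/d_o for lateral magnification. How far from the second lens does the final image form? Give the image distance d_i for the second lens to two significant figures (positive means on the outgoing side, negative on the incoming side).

Applying the thin-lens equation to the first lens, 1/(-21) = 1/12.5 + 1/d_i1, which gives d_i1 = -7.836 cm.
With d_i1 < 0 the first image is virtual and lies on the object side; the object distance for lens 2 is d_o2 = 42 - (-7.836) = 49.836 cm.
Applying the thin-lens equation again with f_2 = 37.5 cm and d_o2 = 49.836 cm gives d_i2 = 151.497 cm.

150 cm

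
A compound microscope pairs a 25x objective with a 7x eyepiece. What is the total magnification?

The overall magnification of a compound microscope is the product of the objective and eyepiece magnifications:
M = M_obj x M_eye = 25 x 7 = 175.

175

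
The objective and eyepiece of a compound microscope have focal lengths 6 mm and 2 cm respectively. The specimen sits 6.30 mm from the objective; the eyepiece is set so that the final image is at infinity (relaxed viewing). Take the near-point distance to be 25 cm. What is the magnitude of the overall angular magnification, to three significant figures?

250

Convert to cm: f_obj = 6 mm = 0.6 cm; d_o = 6.30 mm = 0.63 cm.
Objective: 1/d_i = 1/f_obj - 1/d_o = 1/0.6 - 1/0.63 = 0.07937 cm^-1, so d_i = 12.600 cm.
m_obj = -d_i/d_o = -12.600/0.63 = -20.000.
Eyepiece angular magnification (image at infinity): M_eye = D/f_e = 25/2 = 12.500.
Overall M = m_obj x M_eye = (-20.000)(12.500) = -250.00.
|M| = 250.00.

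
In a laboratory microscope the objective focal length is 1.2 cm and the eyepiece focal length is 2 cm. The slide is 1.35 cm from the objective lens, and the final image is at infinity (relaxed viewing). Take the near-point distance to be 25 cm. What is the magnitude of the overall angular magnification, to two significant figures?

Objective: 1/d_i = 1/f_obj - 1/d_o = 1/1.2 - 1/1.35 = 0.09259 cm^-1, so d_i = 10.800 cm.
m_obj = -d_i/d_o = -10.800/1.35 = -8.000.
Eyepiece angular magnification (image at infinity): M_eye = D/f_e = 25/2 = 12.500.
Overall M = m_obj x M_eye = (-8.000)(12.500) = -100.00.
|M| = 100.00.

100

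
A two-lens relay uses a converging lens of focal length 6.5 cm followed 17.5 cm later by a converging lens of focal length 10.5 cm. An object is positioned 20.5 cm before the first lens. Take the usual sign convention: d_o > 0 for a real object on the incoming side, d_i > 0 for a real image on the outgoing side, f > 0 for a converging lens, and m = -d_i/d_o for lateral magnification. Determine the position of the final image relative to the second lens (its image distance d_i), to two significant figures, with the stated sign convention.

-33 cm

Lens 1: 1/d_i1 = 1/f_1 - 1/d_o1 = 1/6.5 - 1/20.5 = 0.10507 cm^-1, so d_i1 = 9.518 cm.
That image sits 7.982 cm in front of the second lens, so d_o2 = 7.982 cm.
Lens 2: 1/d_i2 = 1/f_2 - 1/d_o2 = 1/10.5 - 1/(7.982) = -0.03004 cm^-1, so d_i2 = -33.287 cm.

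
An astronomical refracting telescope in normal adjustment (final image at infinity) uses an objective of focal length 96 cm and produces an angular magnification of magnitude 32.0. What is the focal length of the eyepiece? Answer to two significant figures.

3.0 cm

|M| = f_obj/f_eye, so f_eye = f_obj/|M| = 96/32.0 = 3.000 cm.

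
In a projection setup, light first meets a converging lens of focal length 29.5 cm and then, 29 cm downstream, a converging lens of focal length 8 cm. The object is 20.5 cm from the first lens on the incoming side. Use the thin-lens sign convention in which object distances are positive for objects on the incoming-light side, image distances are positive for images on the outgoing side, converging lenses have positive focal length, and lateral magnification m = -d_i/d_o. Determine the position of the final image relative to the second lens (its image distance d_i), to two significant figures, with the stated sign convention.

8.7 cm

Applying the thin-lens equation to the first lens, 1/29.5 = 1/20.5 + 1/d_i1, which gives d_i1 = -67.194 cm.
With d_i1 < 0 the first image is virtual and lies on the object side; the object distance for lens 2 is d_o2 = 29 - (-67.194) = 96.194 cm.
Applying the thin-lens equation again with f_2 = 8 cm and d_o2 = 96.194 cm gives d_i2 = 8.726 cm.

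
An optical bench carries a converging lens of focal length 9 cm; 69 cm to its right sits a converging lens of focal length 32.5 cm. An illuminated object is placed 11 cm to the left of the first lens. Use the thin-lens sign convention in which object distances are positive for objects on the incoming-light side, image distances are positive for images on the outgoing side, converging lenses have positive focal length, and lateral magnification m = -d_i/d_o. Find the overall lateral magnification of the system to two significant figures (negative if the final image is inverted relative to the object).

Lens 1: 1/d_i1 = 1/f_1 - 1/d_o1 = 1/9 - 1/11 = 0.02020 cm^-1, so d_i1 = 49.500 cm.
m_1 = -(49.500)/11 = -4.5000.
Object distance for lens 2: d_o2 = 69 - 49.500 = 19.500 cm.
Lens 2: 1/d_i2 = 1/f_2 - 1/d_o2 = 1/32.5 - 1/(19.500) = -0.02051 cm^-1, so d_i2 = -48.750 cm.
m_2 = -(-48.750)/(19.500) = 2.5000.
Overall magnification: m = m_1 m_2 = -11.2500.

-11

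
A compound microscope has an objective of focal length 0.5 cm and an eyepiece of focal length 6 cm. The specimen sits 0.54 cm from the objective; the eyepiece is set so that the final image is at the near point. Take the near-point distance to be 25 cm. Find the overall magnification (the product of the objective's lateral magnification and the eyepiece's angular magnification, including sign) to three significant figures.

-64.6

Objective: 1/d_i = 1/f_obj - 1/d_o = 1/0.5 - 1/0.54 = 0.14815 cm^-1, so d_i = 6.750 cm.
m_obj = -d_i/d_o = -6.750/0.54 = -12.500.
Eyepiece angular magnification (image at near point): M_eye = 1 + D/f_e = 1 + 25/6 = 5.167.
Overall M = m_obj x M_eye = (-12.500)(5.167) = -64.58.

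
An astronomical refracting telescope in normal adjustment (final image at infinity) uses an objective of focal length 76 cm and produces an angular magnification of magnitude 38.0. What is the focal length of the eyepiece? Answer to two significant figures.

2.0 cm

|M| = f_obj/f_eye, so f_eye = f_obj/|M| = 76/38.0 = 2.000 cm.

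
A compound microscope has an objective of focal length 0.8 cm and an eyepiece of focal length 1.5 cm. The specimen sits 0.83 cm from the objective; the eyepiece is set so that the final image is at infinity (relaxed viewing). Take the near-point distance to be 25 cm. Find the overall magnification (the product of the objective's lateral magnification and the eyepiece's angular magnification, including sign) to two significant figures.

-440

Objective: 1/d_i = 1/f_obj - 1/d_o = 1/0.8 - 1/0.83 = 0.04518 cm^-1, so d_i = 22.133 cm.
m_obj = -d_i/d_o = -22.133/0.83 = -26.667.
Eyepiece angular magnification (image at infinity): M_eye = D/f_e = 25/1.5 = 16.667.
Overall M = m_obj x M_eye = (-26.667)(16.667) = -444.44.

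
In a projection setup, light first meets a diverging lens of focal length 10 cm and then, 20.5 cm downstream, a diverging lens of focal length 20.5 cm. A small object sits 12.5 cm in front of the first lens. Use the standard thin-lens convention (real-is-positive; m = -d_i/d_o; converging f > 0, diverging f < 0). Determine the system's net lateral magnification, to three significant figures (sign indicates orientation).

First lens: d_i1 = 1/(1/(-10) - 1/12.5) = -5.556 cm.
m_1 = -(-5.556)/12.5 = 0.4444.
With d_i1 < 0 the first image is virtual and lies on the object side; the object distance for lens 2 is d_o2 = 20.5 - (-5.556) = 26.056 cm.
Second lens: d_i2 = 1/(1/(-20.5) - 1/(26.056)) = -11.473 cm.
m_2 = -(-11.473)/(26.056) = 0.4403.
Total m = m_1 x m_2 = (0.4444)(0.4403) = 0.1957.

0.196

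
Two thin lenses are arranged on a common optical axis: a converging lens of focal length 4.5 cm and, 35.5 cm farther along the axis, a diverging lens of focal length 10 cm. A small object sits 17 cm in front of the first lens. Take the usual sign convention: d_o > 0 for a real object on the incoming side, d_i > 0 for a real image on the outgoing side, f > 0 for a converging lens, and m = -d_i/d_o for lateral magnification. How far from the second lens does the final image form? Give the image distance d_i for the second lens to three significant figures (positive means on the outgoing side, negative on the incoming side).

-7.46 cm

Applying the thin-lens equation to the first lens, 1/4.5 = 1/17 + 1/d_i1, which gives d_i1 = 6.120 cm.
The intermediate image is 6.120 cm to the right of lens 1, so d_o2 = L - d_i1 = 35.5 - 6.120 = 29.380 cm.
Applying the thin-lens equation again with f_2 = -10 cm and d_o2 = 29.380 cm gives d_i2 = -7.461 cm.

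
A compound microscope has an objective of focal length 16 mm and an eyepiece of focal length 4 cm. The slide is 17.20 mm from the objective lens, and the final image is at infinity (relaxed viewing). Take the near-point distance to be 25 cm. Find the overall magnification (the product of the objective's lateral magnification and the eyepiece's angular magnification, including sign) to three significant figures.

Convert to cm: f_obj = 16 mm = 1.6 cm; d_o = 17.20 mm = 1.72 cm.
Objective: 1/d_i = 1/f_obj - 1/d_o = 1/1.6 - 1/1.72 = 0.04360 cm^-1, so d_i = 22.933 cm.
m_obj = -d_i/d_o = -22.933/1.72 = -13.333.
Eyepiece angular magnification (image at infinity): M_eye = D/f_e = 25/4 = 6.250.
Overall M = m_obj x M_eye = (-13.333)(6.250) = -83.33.

-83.3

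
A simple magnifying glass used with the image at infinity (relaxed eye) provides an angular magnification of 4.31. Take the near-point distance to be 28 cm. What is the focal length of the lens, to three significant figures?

6.50 cm

For the image at infinity, M = D/f.
f = D/M = 28/4.31 = 6.497 cm.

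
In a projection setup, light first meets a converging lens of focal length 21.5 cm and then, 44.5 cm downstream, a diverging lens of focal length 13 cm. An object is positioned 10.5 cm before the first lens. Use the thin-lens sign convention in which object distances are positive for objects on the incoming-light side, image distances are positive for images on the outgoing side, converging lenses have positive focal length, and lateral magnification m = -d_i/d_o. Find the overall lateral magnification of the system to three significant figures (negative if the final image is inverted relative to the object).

First lens: d_i1 = 1/(1/21.5 - 1/10.5) = -20.523 cm.
m_1 = -(-20.523)/10.5 = 1.9545.
The intermediate image is virtual, 20.523 cm to the left of lens 1, so d_o2 = L - d_i1 = 44.5 - (-20.523) = 65.023 cm.
Second lens: d_i2 = 1/(1/(-13) - 1/(65.023)) = -10.834 cm.
m_2 = -(-10.834)/(65.023) = 0.1666.
Total m = m_1 x m_2 = (1.9545)(0.1666) = 0.3257.

0.326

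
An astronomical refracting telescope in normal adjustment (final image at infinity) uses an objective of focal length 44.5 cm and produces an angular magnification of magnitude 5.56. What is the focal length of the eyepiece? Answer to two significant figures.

8.0 cm

|M| = f_obj/f_eye, so f_eye = f_obj/|M| = 44.5/5.56 = 8.004 cm.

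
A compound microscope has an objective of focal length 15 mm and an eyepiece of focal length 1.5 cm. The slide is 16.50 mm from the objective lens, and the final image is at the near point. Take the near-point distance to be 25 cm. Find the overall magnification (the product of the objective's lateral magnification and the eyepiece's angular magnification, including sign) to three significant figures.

-177

Convert to cm: f_obj = 15 mm = 1.5 cm; d_o = 16.50 mm = 1.65 cm.
Objective: 1/d_i = 1/f_obj - 1/d_o = 1/1.5 - 1/1.65 = 0.06061 cm^-1, so d_i = 16.500 cm.
m_obj = -d_i/d_o = -16.500/1.65 = -10.000.
Eyepiece angular magnification (image at near point): M_eye = 1 + D/f_e = 1 + 25/1.5 = 17.667.
Overall M = m_obj x M_eye = (-10.000)(17.667) = -176.67.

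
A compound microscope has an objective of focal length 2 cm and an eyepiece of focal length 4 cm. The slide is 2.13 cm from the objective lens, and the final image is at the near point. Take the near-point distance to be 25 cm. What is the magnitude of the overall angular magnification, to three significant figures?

112

Objective: 1/d_i = 1/f_obj - 1/d_o = 1/2 - 1/2.13 = 0.03052 cm^-1, so d_i = 32.769 cm.
m_obj = -d_i/d_o = -32.769/2.13 = -15.385.
Eyepiece angular magnification (image at near point): M_eye = 1 + D/f_e = 1 + 25/4 = 7.250.
Overall M = m_obj x M_eye = (-15.385)(7.250) = -111.54.
|M| = 111.54.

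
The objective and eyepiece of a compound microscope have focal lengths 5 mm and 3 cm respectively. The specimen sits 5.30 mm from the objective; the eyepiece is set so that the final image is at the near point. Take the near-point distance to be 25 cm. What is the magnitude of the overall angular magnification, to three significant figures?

Convert to cm: f_obj = 5 mm = 0.5 cm; d_o = 5.30 mm = 0.53 cm.
Objective: 1/d_i = 1/f_obj - 1/d_o = 1/0.5 - 1/0.53 = 0.11321 cm^-1, so d_i = 8.833 cm.
m_obj = -d_i/d_o = -8.833/0.53 = -16.667.
Eyepiece angular magnification (image at near point): M_eye = 1 + D/f_e = 1 + 25/3 = 9.333.
Overall M = m_obj x M_eye = (-16.667)(9.333) = -155.56.
|M| = 155.56.

156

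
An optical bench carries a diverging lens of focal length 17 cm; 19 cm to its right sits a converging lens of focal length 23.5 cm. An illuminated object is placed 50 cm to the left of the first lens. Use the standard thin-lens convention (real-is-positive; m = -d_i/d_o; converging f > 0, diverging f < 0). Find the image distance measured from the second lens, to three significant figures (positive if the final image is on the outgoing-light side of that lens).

91.0 cm

Lens 1: 1/d_i1 = 1/f_1 - 1/d_o1 = 1/(-17) - 1/50 = -0.07882 cm^-1, so d_i1 = -12.687 cm.
The intermediate image is virtual, 12.687 cm to the left of lens 1, so d_o2 = L - d_i1 = 19 - (-12.687) = 31.687 cm.
Lens 2: 1/d_i2 = 1/f_2 - 1/d_o2 = 1/23.5 - 1/(31.687) = 0.01099 cm^-1, so d_i2 = 90.958 cm.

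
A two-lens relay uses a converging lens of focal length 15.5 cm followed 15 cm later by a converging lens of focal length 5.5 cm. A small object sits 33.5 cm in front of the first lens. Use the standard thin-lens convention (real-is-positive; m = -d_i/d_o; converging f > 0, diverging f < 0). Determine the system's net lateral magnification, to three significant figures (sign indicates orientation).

-0.245

Applying the thin-lens equation to the first lens, 1/15.5 = 1/33.5 + 1/d_i1, which gives d_i1 = 28.847 cm.
Its lateral magnification is m_1 = -d_i1/d_o1 = -(28.847)/33.5 = -0.8611.
Since 28.847 cm > 15 cm, the first image lies past the second lens and serves as a virtual object: d_o2 = L - d_i1 = -13.847 cm.
Applying the thin-lens equation again with f_2 = 5.5 cm and d_o2 = -13.847 cm gives d_i2 = 3.936 cm.
m_2 = -(3.936)/(-13.847) = 0.2843.
The system's lateral magnification is m_1 m_2 = (-0.8611)(0.2843) = -0.2448.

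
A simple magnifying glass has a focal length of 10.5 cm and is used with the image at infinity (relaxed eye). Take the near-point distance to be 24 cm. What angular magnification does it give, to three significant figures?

2.29

M = D/f = 24/10.5 = 2.286.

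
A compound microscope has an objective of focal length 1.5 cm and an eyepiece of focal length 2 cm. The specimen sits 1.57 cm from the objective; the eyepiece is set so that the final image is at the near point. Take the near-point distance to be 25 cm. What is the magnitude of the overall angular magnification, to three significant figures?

289

Objective: 1/d_i = 1/f_obj - 1/d_o = 1/1.5 - 1/1.57 = 0.02972 cm^-1, so d_i = 33.643 cm.
m_obj = -d_i/d_o = -33.643/1.57 = -21.429.
Eyepiece angular magnification (image at near point): M_eye = 1 + D/f_e = 1 + 25/2 = 13.500.
Overall M = m_obj x M_eye = (-21.429)(13.500) = -289.29.
|M| = 289.29.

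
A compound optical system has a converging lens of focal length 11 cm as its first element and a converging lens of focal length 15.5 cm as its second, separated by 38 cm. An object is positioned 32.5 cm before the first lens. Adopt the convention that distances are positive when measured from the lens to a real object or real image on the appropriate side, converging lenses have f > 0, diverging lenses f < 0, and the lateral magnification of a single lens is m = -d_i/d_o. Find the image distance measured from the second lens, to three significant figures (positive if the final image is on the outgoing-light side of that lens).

56.4 cm

Applying the thin-lens equation to the first lens, 1/11 = 1/32.5 + 1/d_i1, which gives d_i1 = 16.628 cm.
Object distance for lens 2: d_o2 = 38 - 16.628 = 21.372 cm.
Applying the thin-lens equation again with f_2 = 15.5 cm and d_o2 = 21.372 cm gives d_i2 = 56.414 cm.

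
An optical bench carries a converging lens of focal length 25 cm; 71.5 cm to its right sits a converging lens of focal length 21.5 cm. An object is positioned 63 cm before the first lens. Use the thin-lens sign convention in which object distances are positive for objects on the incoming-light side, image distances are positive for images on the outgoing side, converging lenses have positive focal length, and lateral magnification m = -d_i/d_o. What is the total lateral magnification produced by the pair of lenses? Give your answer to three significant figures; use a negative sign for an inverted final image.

1.65

First lens: d_i1 = 1/(1/25 - 1/63) = 41.447 cm.
m_1 = -(41.447)/63 = -0.6579.
That image sits 30.053 cm in front of the second lens, so d_o2 = 30.053 cm.
Second lens: d_i2 = 1/(1/21.5 - 1/(30.053)) = 75.548 cm.
m_2 = -(75.548)/(30.053) = -2.5138.
Total m = m_1 x m_2 = (-0.6579)(-2.5138) = 1.6538.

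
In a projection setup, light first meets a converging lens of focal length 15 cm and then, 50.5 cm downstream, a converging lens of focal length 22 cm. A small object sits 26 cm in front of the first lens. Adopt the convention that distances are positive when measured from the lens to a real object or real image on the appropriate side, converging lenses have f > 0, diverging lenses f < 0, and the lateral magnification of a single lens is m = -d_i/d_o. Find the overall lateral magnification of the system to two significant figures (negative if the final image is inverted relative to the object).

Lens 1: 1/d_i1 = 1/f_1 - 1/d_o1 = 1/15 - 1/26 = 0.02821 cm^-1, so d_i1 = 35.455 cm.
m_1 = -(35.455)/26 = -1.3636.
That image sits 15.045 cm in front of the second lens, so d_o2 = 15.045 cm.
Lens 2: 1/d_i2 = 1/f_2 - 1/d_o2 = 1/22 - 1/(15.045) = -0.02101 cm^-1, so d_i2 = -47.595 cm.
m_2 = -(-47.595)/(15.045) = 3.1634.
Total m = m_1 x m_2 = (-1.3636)(3.1634) = -4.3137.

-4.3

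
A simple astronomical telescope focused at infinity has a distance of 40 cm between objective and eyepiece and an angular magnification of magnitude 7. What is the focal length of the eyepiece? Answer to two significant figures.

5.0 cm

In normal adjustment the tube length equals f_obj + f_eye and |M| = f_obj/f_eye.
So f_obj = 7 f_eye and 7 f_eye + f_eye = 40 cm, giving f_eye = 40/8 = 5.000 cm and f_obj = 35.000 cm.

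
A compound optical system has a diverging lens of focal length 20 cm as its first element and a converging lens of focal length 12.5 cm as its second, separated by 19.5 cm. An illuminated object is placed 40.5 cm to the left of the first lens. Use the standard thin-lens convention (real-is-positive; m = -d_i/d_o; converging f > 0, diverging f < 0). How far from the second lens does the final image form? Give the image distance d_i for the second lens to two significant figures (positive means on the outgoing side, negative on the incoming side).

20 cm

Lens 1: 1/d_i1 = 1/f_1 - 1/d_o1 = 1/(-20) - 1/40.5 = -0.07469 cm^-1, so d_i1 = -13.388 cm.
The intermediate image is virtual, 13.388 cm to the left of lens 1, so d_o2 = L - d_i1 = 19.5 - (-13.388) = 32.888 cm.
Lens 2: 1/d_i2 = 1/f_2 - 1/d_o2 = 1/12.5 - 1/(32.888) = 0.04959 cm^-1, so d_i2 = 20.164 cm.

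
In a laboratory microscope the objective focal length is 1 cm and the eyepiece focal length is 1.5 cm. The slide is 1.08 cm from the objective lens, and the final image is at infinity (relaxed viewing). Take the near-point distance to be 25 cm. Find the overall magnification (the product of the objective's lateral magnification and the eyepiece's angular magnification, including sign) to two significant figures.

Objective: 1/d_i = 1/f_obj - 1/d_o = 1/1 - 1/1.08 = 0.07407 cm^-1, so d_i = 13.500 cm.
m_obj = -d_i/d_o = -13.500/1.08 = -12.500.
Eyepiece angular magnification (image at infinity): M_eye = D/f_e = 25/1.5 = 16.667.
Overall M = m_obj x M_eye = (-12.500)(16.667) = -208.33.

-210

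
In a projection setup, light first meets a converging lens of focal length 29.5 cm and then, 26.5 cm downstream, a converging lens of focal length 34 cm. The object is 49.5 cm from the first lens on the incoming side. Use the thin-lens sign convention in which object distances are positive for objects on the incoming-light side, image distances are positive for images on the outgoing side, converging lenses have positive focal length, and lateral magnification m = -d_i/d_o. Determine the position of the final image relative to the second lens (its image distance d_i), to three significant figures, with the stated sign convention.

Applying the thin-lens equation to the first lens, 1/29.5 = 1/49.5 + 1/d_i1, which gives d_i1 = 73.013 cm.
Since 73.013 cm > 26.5 cm, the first image lies past the second lens and serves as a virtual object: d_o2 = L - d_i1 = -46.513 cm.
Applying the thin-lens equation again with f_2 = 34 cm and d_o2 = -46.513 cm gives d_i2 = 19.642 cm.

19.6 cm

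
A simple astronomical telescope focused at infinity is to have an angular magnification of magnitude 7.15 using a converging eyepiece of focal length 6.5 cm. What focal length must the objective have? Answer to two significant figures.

46 cm

|M| = f_obj/|f_eye|, so f_obj = |M| x |f_eye| = 7.15 x 6.5 = 46.475 cm.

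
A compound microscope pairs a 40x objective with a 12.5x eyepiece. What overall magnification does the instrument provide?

The overall magnification of a compound microscope is the product of the objective and eyepiece magnifications:
M = M_obj x M_eye = 40 x 12.5 = 500.

500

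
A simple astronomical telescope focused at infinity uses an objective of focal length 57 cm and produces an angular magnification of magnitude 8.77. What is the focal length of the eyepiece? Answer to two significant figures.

|M| = f_obj/f_eye, so f_eye = f_obj/|M| = 57/8.77 = 6.499 cm.

6.5 cm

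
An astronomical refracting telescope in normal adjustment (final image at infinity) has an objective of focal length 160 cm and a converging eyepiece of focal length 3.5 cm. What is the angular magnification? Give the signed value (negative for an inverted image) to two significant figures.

M = -f_obj/f_eye = -160/(3.5) = -45.714.

-46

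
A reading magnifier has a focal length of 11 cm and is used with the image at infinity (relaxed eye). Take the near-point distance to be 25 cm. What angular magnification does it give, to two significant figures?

M = D/f = 25/11 = 2.273.

2.3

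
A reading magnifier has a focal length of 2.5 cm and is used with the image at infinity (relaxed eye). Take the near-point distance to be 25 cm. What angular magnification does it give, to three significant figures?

M = D/f = 25/2.5 = 10.000.

10.0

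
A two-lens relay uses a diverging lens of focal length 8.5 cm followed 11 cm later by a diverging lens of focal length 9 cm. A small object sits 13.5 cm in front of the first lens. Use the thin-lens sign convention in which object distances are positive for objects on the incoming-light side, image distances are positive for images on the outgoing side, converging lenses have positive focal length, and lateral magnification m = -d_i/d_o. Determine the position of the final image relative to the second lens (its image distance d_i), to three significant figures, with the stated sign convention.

Applying the thin-lens equation to the first lens, 1/(-8.5) = 1/13.5 + 1/d_i1, which gives d_i1 = -5.216 cm.
With d_i1 < 0 the first image is virtual and lies on the object side; the object distance for lens 2 is d_o2 = 11 - (-5.216) = 16.216 cm.
Applying the thin-lens equation again with f_2 = -9 cm and d_o2 = 16.216 cm gives d_i2 = -5.788 cm.

-5.79 cm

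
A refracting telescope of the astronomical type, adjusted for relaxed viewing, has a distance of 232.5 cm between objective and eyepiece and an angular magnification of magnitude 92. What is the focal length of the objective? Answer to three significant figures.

230 cm

In normal adjustment the tube length equals f_obj + f_eye and |M| = f_obj/f_eye.
So f_obj = 92 f_eye and 92 f_eye + f_eye = 232.5 cm, giving f_eye = 232.5/93 = 2.500 cm and f_obj = 230.000 cm.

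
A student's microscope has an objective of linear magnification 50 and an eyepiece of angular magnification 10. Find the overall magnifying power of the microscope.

500

The overall magnification of a compound microscope is the product of the objective and eyepiece magnifications:
M = M_obj x M_eye = 50 x 10 = 500.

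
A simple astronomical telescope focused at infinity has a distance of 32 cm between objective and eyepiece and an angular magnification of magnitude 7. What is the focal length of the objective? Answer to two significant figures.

28 cm

In normal adjustment the tube length equals f_obj + f_eye and |M| = f_obj/f_eye.
So f_obj = 7 f_eye and 7 f_eye + f_eye = 32 cm, giving f_eye = 32/8 = 4.000 cm and f_obj = 28.000 cm.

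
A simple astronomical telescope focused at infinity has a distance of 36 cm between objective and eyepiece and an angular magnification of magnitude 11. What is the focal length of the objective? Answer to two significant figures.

In normal adjustment the tube length equals f_obj + f_eye and |M| = f_obj/f_eye.
So f_obj = 11 f_eye and 11 f_eye + f_eye = 36 cm, giving f_eye = 36/12 = 3.000 cm and f_obj = 33.000 cm.

33 cm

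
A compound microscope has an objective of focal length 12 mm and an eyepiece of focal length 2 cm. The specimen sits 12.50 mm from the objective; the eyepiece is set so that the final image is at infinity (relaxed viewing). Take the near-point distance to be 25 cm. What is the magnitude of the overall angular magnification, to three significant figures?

Convert to cm: f_obj = 12 mm = 1.2 cm; d_o = 12.50 mm = 1.25 cm.
Objective: 1/d_i = 1/f_obj - 1/d_o = 1/1.2 - 1/1.25 = 0.03333 cm^-1, so d_i = 30.000 cm.
m_obj = -d_i/d_o = -30.000/1.25 = -24.000.
Eyepiece angular magnification (image at infinity): M_eye = D/f_e = 25/2 = 12.500.
Overall M = m_obj x M_eye = (-24.000)(12.500) = -300.00.
|M| = 300.00.

300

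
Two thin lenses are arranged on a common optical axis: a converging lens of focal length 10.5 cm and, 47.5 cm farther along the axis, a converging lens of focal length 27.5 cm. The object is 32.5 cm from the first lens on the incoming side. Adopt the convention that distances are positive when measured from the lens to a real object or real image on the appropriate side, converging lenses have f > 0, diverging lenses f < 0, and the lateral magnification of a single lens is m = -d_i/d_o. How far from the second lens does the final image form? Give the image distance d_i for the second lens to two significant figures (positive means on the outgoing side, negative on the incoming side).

Lens 1: 1/d_i1 = 1/f_1 - 1/d_o1 = 1/10.5 - 1/32.5 = 0.06447 cm^-1, so d_i1 = 15.511 cm.
The intermediate image is 15.511 cm to the right of lens 1, so d_o2 = L - d_i1 = 47.5 - 15.511 = 31.989 cm.
Lens 2: 1/d_i2 = 1/f_2 - 1/d_o2 = 1/27.5 - 1/(31.989) = 0.00510 cm^-1, so d_i2 = 195.981 cm.

200 cm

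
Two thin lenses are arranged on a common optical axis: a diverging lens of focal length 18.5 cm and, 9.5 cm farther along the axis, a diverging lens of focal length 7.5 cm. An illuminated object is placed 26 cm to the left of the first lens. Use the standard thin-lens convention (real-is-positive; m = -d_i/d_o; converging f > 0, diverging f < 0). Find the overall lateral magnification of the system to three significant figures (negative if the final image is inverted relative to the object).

0.112

First lens: d_i1 = 1/(1/(-18.5) - 1/26) = -10.809 cm.
m_1 = -(-10.809)/26 = 0.4157.
The intermediate image is virtual, 10.809 cm to the left of lens 1, so d_o2 = L - d_i1 = 9.5 - (-10.809) = 20.309 cm.
Second lens: d_i2 = 1/(1/(-7.5) - 1/(20.309)) = -5.477 cm.
m_2 = -(-5.477)/(20.309) = 0.2697.
The system's lateral magnification is m_1 m_2 = (0.4157)(0.2697) = 0.1121.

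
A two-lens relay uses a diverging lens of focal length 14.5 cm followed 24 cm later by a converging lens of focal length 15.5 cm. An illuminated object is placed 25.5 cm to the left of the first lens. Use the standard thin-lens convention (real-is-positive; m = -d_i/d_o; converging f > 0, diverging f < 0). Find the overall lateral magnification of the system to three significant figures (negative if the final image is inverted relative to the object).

-0.317

Lens 1: 1/d_i1 = 1/f_1 - 1/d_o1 = 1/(-14.5) - 1/25.5 = -0.10818 cm^-1, so d_i1 = -9.244 cm.
m_1 = -(-9.244)/25.5 = 0.3625.
The intermediate image is virtual, 9.244 cm to the left of lens 1, so d_o2 = L - d_i1 = 24 - (-9.244) = 33.244 cm.
Lens 2: 1/d_i2 = 1/f_2 - 1/d_o2 = 1/15.5 - 1/(33.244) = 0.03444 cm^-1, so d_i2 = 29.040 cm.
m_2 = -(29.040)/(33.244) = -0.8735.
The system's lateral magnification is m_1 m_2 = (0.3625)(-0.8735) = -0.3167.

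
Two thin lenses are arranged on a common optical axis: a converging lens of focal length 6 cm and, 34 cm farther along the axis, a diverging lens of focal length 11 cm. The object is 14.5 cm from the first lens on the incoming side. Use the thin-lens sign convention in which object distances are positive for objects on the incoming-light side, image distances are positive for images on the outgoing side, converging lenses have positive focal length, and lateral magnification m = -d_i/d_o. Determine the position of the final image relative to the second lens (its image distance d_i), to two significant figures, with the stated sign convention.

-7.5 cm

First lens: d_i1 = 1/(1/6 - 1/14.5) = 10.235 cm.
Object distance for lens 2: d_o2 = 34 - 10.235 = 23.765 cm.
Second lens: d_i2 = 1/(1/(-11) - 1/(23.765)) = -7.519 cm.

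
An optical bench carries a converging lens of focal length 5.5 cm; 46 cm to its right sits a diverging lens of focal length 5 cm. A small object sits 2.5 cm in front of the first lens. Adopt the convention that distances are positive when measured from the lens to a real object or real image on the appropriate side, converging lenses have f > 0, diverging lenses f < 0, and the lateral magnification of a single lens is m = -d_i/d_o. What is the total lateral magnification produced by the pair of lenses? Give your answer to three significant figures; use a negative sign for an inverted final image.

0.165

Applying the thin-lens equation to the first lens, 1/5.5 = 1/2.5 + 1/d_i1, which gives d_i1 = -4.583 cm.
Its lateral magnification is m_1 = -d_i1/d_o1 = -(-4.583)/2.5 = 1.8333.
With d_i1 < 0 the first image is virtual and lies on the object side; the object distance for lens 2 is d_o2 = 46 - (-4.583) = 50.583 cm.
Applying the thin-lens equation again with f_2 = -5 cm and d_o2 = 50.583 cm gives d_i2 = -4.550 cm.
m_2 = -(-4.550)/(50.583) = 0.0900.
Total m = m_1 x m_2 = (1.8333)(0.0900) = 0.1649.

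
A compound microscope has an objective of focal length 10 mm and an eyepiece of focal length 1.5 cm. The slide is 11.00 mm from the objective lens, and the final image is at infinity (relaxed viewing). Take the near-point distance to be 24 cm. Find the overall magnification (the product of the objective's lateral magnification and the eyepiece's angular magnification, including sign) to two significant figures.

-160

Convert to cm: f_obj = 10 mm = 1 cm; d_o = 11.00 mm = 1.10 cm.
Objective: 1/d_i = 1/f_obj - 1/d_o = 1/1 - 1/1.10 = 0.09091 cm^-1, so d_i = 11.000 cm.
m_obj = -d_i/d_o = -11.000/1.10 = -10.000.
Eyepiece angular magnification (image at infinity): M_eye = D/f_e = 24/1.5 = 16.000.
Overall M = m_obj x M_eye = (-10.000)(16.000) = -160.00.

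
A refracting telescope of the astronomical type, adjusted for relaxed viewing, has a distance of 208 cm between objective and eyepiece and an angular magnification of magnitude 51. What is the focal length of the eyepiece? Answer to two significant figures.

In normal adjustment the tube length equals f_obj + f_eye and |M| = f_obj/f_eye.
So f_obj = 51 f_eye and 51 f_eye + f_eye = 208 cm, giving f_eye = 208/52 = 4.000 cm and f_obj = 204.000 cm.

4.0 cm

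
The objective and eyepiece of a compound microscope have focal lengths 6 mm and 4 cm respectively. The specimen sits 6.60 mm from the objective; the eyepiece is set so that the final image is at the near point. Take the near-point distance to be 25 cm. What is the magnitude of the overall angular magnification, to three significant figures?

72.5

Convert to cm: f_obj = 6 mm = 0.6 cm; d_o = 6.60 mm = 0.66 cm.
Objective: 1/d_i = 1/f_obj - 1/d_o = 1/0.6 - 1/0.66 = 0.15152 cm^-1, so d_i = 6.600 cm.
m_obj = -d_i/d_o = -6.600/0.66 = -10.000.
Eyepiece angular magnification (image at near point): M_eye = 1 + D/f_e = 1 + 25/4 = 7.250.
Overall M = m_obj x M_eye = (-10.000)(7.250) = -72.50.
|M| = 72.50.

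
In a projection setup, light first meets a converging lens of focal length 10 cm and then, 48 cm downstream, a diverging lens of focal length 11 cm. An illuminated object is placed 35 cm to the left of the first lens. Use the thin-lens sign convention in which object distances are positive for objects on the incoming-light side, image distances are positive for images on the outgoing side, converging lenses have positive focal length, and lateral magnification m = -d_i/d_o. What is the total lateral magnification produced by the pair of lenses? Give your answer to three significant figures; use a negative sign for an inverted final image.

-0.0978

Lens 1: 1/d_i1 = 1/f_1 - 1/d_o1 = 1/10 - 1/35 = 0.07143 cm^-1, so d_i1 = 14.000 cm.
m_1 = -(14.000)/35 = -0.4000.
That image sits 34.000 cm in front of the second lens, so d_o2 = 34.000 cm.
Lens 2: 1/d_i2 = 1/f_2 - 1/d_o2 = 1/(-11) - 1/(34.000) = -0.12032 cm^-1, so d_i2 = -8.311 cm.
m_2 = -(-8.311)/(34.000) = 0.2444.
Overall magnification: m = m_1 m_2 = -0.0978.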